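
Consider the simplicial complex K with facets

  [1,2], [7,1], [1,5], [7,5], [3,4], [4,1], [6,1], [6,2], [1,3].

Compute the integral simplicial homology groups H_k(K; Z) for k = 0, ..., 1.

Order the vertices as 1 < 2 < 3 < 4 < 5 < 6 < 7. Listing each simplex with vertices in this order, K has dimension 1 with simplices:

  0-simplices (7): [1], [2], [3], [4], [5], [6], [7]
  1-simplices (9): [1,2], [1,3], [1,4], [1,5], [1,6], [1,7], [2,6], [3,4], [5,7]

so the chain groups are C_0 ≅ Z^7, C_1 ≅ Z^9.

∂_1: C_1 → C_0 maps an edge to its endpoints' difference, ∂[p,q] = q − p. For instance
  ∂[1,7] = [7] − [1].
The resulting 7×9 matrix has rank 6, and its Smith normal form has invariant factors (1,1,1,1,1,1).

Now H_k = ker ∂_k / im ∂_{k+1}, so:

  H_0: rank C_0 − rank ∂_1 = 7 − 6 = 1, and the invariant factors of ∂_1 are all 1, so H_0 = Z.
  H_1: rank ker ∂_1 − rank ∂_2 = (9 − 6) − 0 = 3, and there is no ∂_2, so H_1 = Z^3.

H_0 ≅ Z,  H_1 ≅ Z^3.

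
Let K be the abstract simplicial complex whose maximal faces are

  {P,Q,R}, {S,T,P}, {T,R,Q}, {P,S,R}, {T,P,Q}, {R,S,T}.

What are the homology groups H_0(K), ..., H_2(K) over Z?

Fix the vertex order P < Q < R < S < T and write every simplex with vertices in increasing order. Then dim K = 2 and the simplices of K are:

  0-simplices (5): P, Q, R, S, T
  1-simplices (9): PQ, PR, PS, PT, QR, QT, RS, RT, ST
  2-simplices (6): PQR, PQT, PRS, PST, QRT, RST

Hence C_0 ≅ Z^5, C_1 ≅ Z^9, C_2 ≅ Z^6.

The boundary map ∂_1: C_1 → C_0 maps an edge to its endpoints' difference, ∂[p,q] = q − p.
This gives a 5×9 integer matrix of rank 4; reducing to Smith normal form yields diagonal entries (1,1,1,1).

The boundary map ∂_2: C_2 → C_1 maps a triangle to the signed sum of its edges. For instance
  ∂RST = ST − RT + RS,
  ∂PQT = QT − PT + PQ.
This gives a 9×6 integer matrix of rank 5; reducing to Smith normal form yields diagonal entries (1,1,1,1,1).

Computing H_k = (kernel of ∂_k) / (image of ∂_{k+1}):

  H_0: rank C_0 − rank ∂_1 = 5 − 4 = 1, and the invariant factors of ∂_1 are all 1, so H_0 ≅ Z.
  H_1: rank ker ∂_1 − rank ∂_2 = (9 − 4) − 5 = 0, and the invariant factors of ∂_2 are all 1, so H_1 ≅ 0.
  H_2: rank ker ∂_2 − rank ∂_3 = (6 − 5) − 0 = 1, and there is no ∂_3, so H_2 ≅ Z.

As a check, the Euler characteristic is 5 − 9 + 6 = 2, which agrees with 1 − 0 + 1 = 2.

H_0 = Z,  H_1 = 0,  H_2 = Z.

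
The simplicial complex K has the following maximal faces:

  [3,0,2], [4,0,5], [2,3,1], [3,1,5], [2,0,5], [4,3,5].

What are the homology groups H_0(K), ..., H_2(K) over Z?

K has 6 vertices, 12 edges, 6 triangles.
rank ∂_0 = 0, rank ∂_1 = 5 ⇒ b_0 = 6 − 0 − 5 = 1; all invariant factors of ∂_1 are 1 so no torsion. So H_0 ≅ Z.
rank ∂_1 = 5, rank ∂_2 = 6 ⇒ b_1 = 12 − 5 − 6 = 1; all invariant factors of ∂_2 are 1 so no torsion. So H_1 ≅ Z.
rank ∂_2 = 6, rank ∂_3 = 0 ⇒ b_2 = 6 − 6 − 0 = 0. So H_2 ≅ 0.

H_0 ≅ Z,  H_1 ≅ Z,  H_2 = 0.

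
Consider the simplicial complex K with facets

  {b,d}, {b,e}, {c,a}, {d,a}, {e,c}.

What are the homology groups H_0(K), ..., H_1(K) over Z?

K has 5 vertices, 5 edges.
rank ∂_0 = 0, rank ∂_1 = 4 ⇒ b_0 = 5 − 0 − 4 = 1; all invariant factors of ∂_1 are 1 so no torsion. So H_0 = Z.
rank ∂_1 = 4, rank ∂_2 = 0 ⇒ b_1 = 5 − 4 − 0 = 1. So H_1 = Z.

H_0 ≅ Z,  H_1 ≅ Z.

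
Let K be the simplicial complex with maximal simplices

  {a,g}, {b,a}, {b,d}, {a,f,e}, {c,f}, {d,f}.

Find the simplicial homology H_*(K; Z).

H_0 ≅ Z,  H_1 ≅ Z,  H_2 = 0.

Order the vertices as a < b < c < d < e < f < g. Listing each simplex with vertices in this order, K has dimension 2 with simplices:

  0-simplices (7): a, b, c, d, e, f, g
  1-simplices (8): ab, ae, af, ag, bd, cf, df, ef
  2-simplices (1): aef

giving chain groups C_0 ≅ Z^7, C_1 ≅ Z^8, C_2 ≅ Z^1.

Boundary ∂_1: C_1 → C_0 sends each edge [p,q] (with p < q) to q − p.
This gives a 7×8 integer matrix of rank 6; reducing to Smith normal form yields diagonal entries (1,1,1,1,1,1).

∂_2: C_2 → C_1 sends each 2-simplex [p,q,r] to [q,r] − [p,r] + [p,q]. For instance
  ∂aef = ef − af + ae.
As a 8×1 matrix over Z this has rank 1, with invariant factors (1).

Computing H_k = (kernel of ∂_k) / (image of ∂_{k+1}):

  H_0: rank C_0 − rank ∂_1 = 7 − 6 = 1, and the invariant factors of ∂_1 are all 1, so H_0 = Z.
  H_1: rank ker ∂_1 − rank ∂_2 = (8 − 6) − 1 = 1, and the invariant factors of ∂_2 are all 1, so H_1 = Z.
  H_2: rank ker ∂_2 − rank ∂_3 = (1 − 1) − 0 = 0, and there is no ∂_3, so H_2 = 0.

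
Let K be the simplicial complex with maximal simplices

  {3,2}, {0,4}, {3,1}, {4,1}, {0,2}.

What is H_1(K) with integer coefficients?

H_1 ≅ Z.

Order the vertices as 0 < 1 < 2 < 3 < 4. Listing each simplex with vertices in this order, K has dimension 1 with simplices:

  0-simplices (5): [0], [1], [2], [3], [4]
  1-simplices (5): [0,2], [0,4], [1,3], [1,4], [2,3]

Hence C_0 ≅ Z^5, C_1 ≅ Z^5.

Boundary ∂_1: C_1 → C_0 sends each edge [p,q] (with p < q) to q − p. For instance
  ∂[1,3] = [3] − [1].
The 5×5 boundary matrix has rank 4 and Smith normal form diag(1,1,1,1).

Computing H_k = (kernel of ∂_k) / (image of ∂_{k+1}):

  H_1: rank ker ∂_1 − rank ∂_2 = (5 − 4) − 0 = 1, and there is no ∂_2, so H_1 = Z.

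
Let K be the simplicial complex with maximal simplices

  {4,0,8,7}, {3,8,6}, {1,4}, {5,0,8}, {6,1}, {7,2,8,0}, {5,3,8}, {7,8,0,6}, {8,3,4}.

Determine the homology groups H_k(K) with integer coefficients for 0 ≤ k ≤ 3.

H_0 = Z,  H_1 = Z,  H_2 = 0,  H_3 = 0.

K has 9 vertices, 20 edges, 14 triangles, 3 3-simplices.
rank ∂_0 = 0, rank ∂_1 = 8 ⇒ b_0 = 9 − 0 − 8 = 1; all invariant factors of ∂_1 are 1 so no torsion. So H_0 = Z.
rank ∂_1 = 8, rank ∂_2 = 11 ⇒ b_1 = 20 − 8 − 11 = 1; all invariant factors of ∂_2 are 1 so no torsion. So H_1 = Z.
rank ∂_2 = 11, rank ∂_3 = 3 ⇒ b_2 = 14 − 11 − 3 = 0; all invariant factors of ∂_3 are 1 so no torsion. So H_2 = 0.
rank ∂_3 = 3, rank ∂_4 = 0 ⇒ b_3 = 3 − 3 − 0 = 0. So H_3 = 0.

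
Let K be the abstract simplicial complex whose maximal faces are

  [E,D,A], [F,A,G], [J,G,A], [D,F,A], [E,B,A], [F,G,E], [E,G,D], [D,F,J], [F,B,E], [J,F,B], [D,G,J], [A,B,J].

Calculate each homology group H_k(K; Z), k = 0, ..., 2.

K has 7 vertices, 18 edges, 12 triangles.
rank ∂_0 = 0, rank ∂_1 = 6 ⇒ b_0 = 7 − 0 − 6 = 1; all invariant factors of ∂_1 are 1 so no torsion. So H_0 = Z.
rank ∂_1 = 6, rank ∂_2 = 12 ⇒ b_1 = 18 − 6 − 12 = 0; ∂_2 has invariant factor(s) [2] giving torsion. So H_1 = Z_2.
rank ∂_2 = 12, rank ∂_3 = 0 ⇒ b_2 = 12 − 12 − 0 = 0. So H_2 = 0.

H_0 = Z,  H_1 = Z_2,  H_2 = 0.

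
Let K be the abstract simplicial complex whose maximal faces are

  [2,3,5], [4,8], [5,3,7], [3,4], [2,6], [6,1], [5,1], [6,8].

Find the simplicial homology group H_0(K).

Fix the vertex order 1 < 2 < 3 < 4 < 5 < 6 < 7 < 8 and write every simplex with vertices in increasing order. Then dim K = 2 and the simplices of K are:

  0-simplices (8): [1], [2], [3], [4], [5], [6], [7], [8]
  1-simplices (11): [1,5], [1,6], [2,3], [2,5], [2,6], [3,4], [3,5], [3,7], [4,8], [5,7], [6,8]
  2-simplices (2): [2,3,5], [3,5,7]

so the chain groups are C_0 ≅ Z^8, C_1 ≅ Z^11, C_2 ≅ Z^2.

The boundary map ∂_1: C_1 → C_0 maps an edge to its endpoints' difference, ∂[p,q] = q − p.
The 8×11 boundary matrix has rank 7 and Smith normal form diag(1,1,1,1,1,1,1).

∂_2: C_2 → C_1 acts by ∂[p,q,r] = [q,r] − [p,r] + [p,q]. For instance
  ∂[2,3,5] = [3,5] − [2,5] + [2,3],
  ∂[3,5,7] = [5,7] − [3,7] + [3,5].
This gives a 11×2 integer matrix of rank 2; reducing to Smith normal form yields diagonal entries (1,1).

Computing H_k = (kernel of ∂_k) / (image of ∂_{k+1}):

  H_0: rank C_0 − rank ∂_1 = 8 − 7 = 1, and the invariant factors of ∂_1 are all 1, so H_0 ≅ Z.

H_0 ≅ Z.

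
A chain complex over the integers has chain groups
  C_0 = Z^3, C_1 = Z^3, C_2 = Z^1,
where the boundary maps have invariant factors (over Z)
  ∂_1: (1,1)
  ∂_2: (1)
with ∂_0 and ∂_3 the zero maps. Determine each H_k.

H_0 ≅ Z,  H_1 = 0,  H_2 = 0.

H_0: b_0 = 3 − 0 − 2 = 1; torsion from ∂_1 factors > 1: none. So H_0 ≅ Z.
H_1: b_1 = 3 − 2 − 1 = 0; torsion from ∂_2 factors > 1: none. So H_1 ≅ 0.
H_2: b_2 = 1 − 1 − 0 = 0; torsion from ∂_3 factors > 1: none. So H_2 ≅ 0.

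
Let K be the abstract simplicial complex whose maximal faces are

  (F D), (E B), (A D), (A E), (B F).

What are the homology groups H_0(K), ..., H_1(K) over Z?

H_0 = Z,  H_1 = Z.

Take the total order A < B < D < E < F on the vertex set. Then K (dimension 1) consists of the simplices:

  0-simplices (5): A, B, D, E, F
  1-simplices (5): AD, AE, BE, BF, DF

Hence C_0 ≅ Z^5, C_1 ≅ Z^5.

Boundary ∂_1: C_1 → C_0 is given by ∂[p,q] = [q] − [p]. For instance
  ∂BE = E − B.
The resulting 5×5 matrix has rank 4, and its Smith normal form has invariant factors (1,1,1,1).

From H_k ≅ ker(∂_k) / im(∂_{k+1}) we obtain:

  H_0: rank C_0 − rank ∂_1 = 5 − 4 = 1, and the invariant factors of ∂_1 are all 1, so H_0 ≅ Z.
  H_1: rank ker ∂_1 − rank ∂_2 = (5 − 4) − 0 = 1, and there is no ∂_2, so H_1 ≅ Z.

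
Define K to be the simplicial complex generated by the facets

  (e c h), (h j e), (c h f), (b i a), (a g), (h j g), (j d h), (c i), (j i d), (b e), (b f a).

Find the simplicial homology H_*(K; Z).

We work with the vertex ordering a < b < c < d < e < f < g < h < i < j. The simplices of K, each written with vertices in increasing order, are:

  0-simplices (10): a, b, c, d, e, f, g, h, i, j
  1-simplices (21): ab, af, ag, ai, be, bf, bi, ce, cf, ch, ci, dh, di, dj, eh, ej, fh, gh, gj, hj, ij
  2-simplices (8): abf, abi, ceh, cfh, dhj, dij, ehj, ghj

Hence C_0 ≅ Z^10, C_1 ≅ Z^21, C_2 ≅ Z^8.

Boundary ∂_1: C_1 → C_0 sends each edge [p,q] (with p < q) to q − p. For instance
  ∂ag = g − a.
This gives a 10×21 integer matrix of rank 9; reducing to Smith normal form yields diagonal entries (1,1,1,1,1,1,1,1,1).

∂_2: C_2 → C_1 sends each 2-simplex [p,q,r] to [q,r] − [p,r] + [p,q]. For instance
  ∂ehj = hj − ej + eh,
  ∂dij = ij − dj + di.
As a 21×8 matrix over Z this has rank 8, with invariant factors (1,1,1,1,1,1,1,1).

Computing H_k = (kernel of ∂_k) / (image of ∂_{k+1}):

  H_0: rank C_0 − rank ∂_1 = 10 − 9 = 1, and the invariant factors of ∂_1 are all 1, so H_0 ≅ Z.
  H_1: rank ker ∂_1 − rank ∂_2 = (21 − 9) − 8 = 4, and the invariant factors of ∂_2 are all 1, so H_1 ≅ Z^4.
  H_2: rank ker ∂_2 − rank ∂_3 = (8 − 8) − 0 = 0, and there is no ∂_3, so H_2 ≅ 0.

H_0 = Z,  H_1 = Z^4,  H_2 = 0.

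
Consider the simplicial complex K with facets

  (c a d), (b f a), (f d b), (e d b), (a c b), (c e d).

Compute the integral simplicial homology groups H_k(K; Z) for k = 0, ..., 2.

H_0 ≅ Z,  H_1 ≅ Z,  H_2 = 0.

Fix the vertex order a < b < c < d < e < f and write every simplex with vertices in increasing order. Then dim K = 2 and the simplices of K are:

  0-simplices (6): a, b, c, d, e, f
  1-simplices (12): ab, ac, ad, af, bc, bd, be, bf, cd, ce, de, df
  2-simplices (6): abc, abf, acd, bde, bdf, cde

Hence C_0 ≅ Z^6, C_1 ≅ Z^12, C_2 ≅ Z^6.

Boundary ∂_1: C_1 → C_0 maps an edge to its endpoints' difference, ∂[p,q] = q − p. For instance
  ∂af = f − a.
As a 6×12 matrix over Z this has rank 5, with invariant factors (1,1,1,1,1).

The boundary map ∂_2: C_2 → C_1 acts by ∂[p,q,r] = [q,r] − [p,r] + [p,q]. For instance
  ∂bde = de − be + bd,
  ∂bdf = df − bf + bd.
The 12×6 boundary matrix has rank 6 and Smith normal form diag(1,1,1,1,1,1).

Computing H_k = (kernel of ∂_k) / (image of ∂_{k+1}):

  H_0: rank C_0 − rank ∂_1 = 6 − 5 = 1, and the invariant factors of ∂_1 are all 1, so H_0 = Z.
  H_1: rank ker ∂_1 − rank ∂_2 = (12 − 5) − 6 = 1, and the invariant factors of ∂_2 are all 1, so H_1 = Z.
  H_2: rank ker ∂_2 − rank ∂_3 = (6 − 6) − 0 = 0, and there is no ∂_3, so H_2 = 0.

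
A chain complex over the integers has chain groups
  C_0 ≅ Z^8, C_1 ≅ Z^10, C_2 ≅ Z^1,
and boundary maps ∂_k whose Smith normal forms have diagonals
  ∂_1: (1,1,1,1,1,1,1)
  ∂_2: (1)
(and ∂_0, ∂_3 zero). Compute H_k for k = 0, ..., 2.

H_0 = Z,  H_1 = Z^2,  H_2 = 0.

H_0: b_0 = 8 − 0 − 7 = 1; torsion from ∂_1 factors > 1: none. So H_0 = Z.
H_1: b_1 = 10 − 7 − 1 = 2; torsion from ∂_2 factors > 1: none. So H_1 = Z^2.
H_2: b_2 = 1 − 1 − 0 = 0; torsion from ∂_3 factors > 1: none. So H_2 = 0.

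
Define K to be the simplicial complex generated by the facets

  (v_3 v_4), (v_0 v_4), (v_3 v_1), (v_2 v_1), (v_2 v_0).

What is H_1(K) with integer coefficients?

H_1 = Z.

K has 5 vertices, 5 edges.
rank ∂_1 = 4, rank ∂_2 = 0 ⇒ b_1 = 5 − 4 − 0 = 1. So H_1 ≅ Z.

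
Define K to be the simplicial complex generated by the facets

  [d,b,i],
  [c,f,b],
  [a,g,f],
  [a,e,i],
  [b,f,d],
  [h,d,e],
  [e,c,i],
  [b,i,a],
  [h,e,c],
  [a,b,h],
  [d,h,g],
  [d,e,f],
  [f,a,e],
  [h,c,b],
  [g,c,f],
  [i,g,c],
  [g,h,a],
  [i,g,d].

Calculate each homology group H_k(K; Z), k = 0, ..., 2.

H_0 ≅ Z,  H_1 ≅ Z^2,  H_2 ≅ Z.

Fix the vertex order a < b < c < d < e < f < g < h < i and write every simplex with vertices in increasing order. Then dim K = 2 and the simplices of K are:

  0-simplices (9): a, b, c, d, e, f, g, h, i
  1-simplices (27): ab, ae, af, ag, ah, ai, bc, bd, bf, bh, bi, ce, cf, cg, ch, ci, de, df, dg, dh, di, ef, eh, ei, fg, gh, gi
  2-simplices (18): abh, abi, aef, aei, afg, agh, bcf, bch, bdf, bdi, ceh, cei, cfg, cgi, def, deh, dgh, dgi

giving chain groups C_0 ≅ Z^9, C_1 ≅ Z^27, C_2 ≅ Z^18.

Boundary ∂_1: C_1 → C_0 is given by ∂[p,q] = [q] − [p]. For instance
  ∂ah = h − a.
As a 9×27 matrix over Z this has rank 8, with invariant factors (1,1,1,1,1,1,1,1).

Boundary ∂_2: C_2 → C_1 acts by ∂[p,q,r] = [q,r] − [p,r] + [p,q]. For instance
  ∂afg = fg − ag + af,
  ∂aei = ei − ai + ae.
As a 27×18 matrix over Z this has rank 17, with invariant factors (1,1,1,1,1,1,1,1,1,1,1,1,1,1,1,1,1).

Now H_k = ker ∂_k / im ∂_{k+1}, so:

  H_0: rank C_0 − rank ∂_1 = 9 − 8 = 1, and the invariant factors of ∂_1 are all 1, so H_0 = Z.
  H_1: rank ker ∂_1 − rank ∂_2 = (27 − 8) − 17 = 2, and the invariant factors of ∂_2 are all 1, so H_1 = Z^2.
  H_2: rank ker ∂_2 − rank ∂_3 = (18 − 17) − 0 = 1, and there is no ∂_3, so H_2 = Z.

As a check, the Euler characteristic is 9 − 27 + 18 = 0, which agrees with 1 − 2 + 1 = 0.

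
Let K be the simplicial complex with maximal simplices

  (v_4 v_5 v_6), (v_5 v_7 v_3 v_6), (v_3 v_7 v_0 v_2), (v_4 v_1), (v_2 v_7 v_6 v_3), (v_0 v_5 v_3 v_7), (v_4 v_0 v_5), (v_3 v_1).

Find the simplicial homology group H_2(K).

H_2 = 0.

Fix the vertex order v_0 < v_1 < v_2 < v_3 < v_4 < v_5 < v_6 < v_7 and write every simplex with vertices in increasing order. Then dim K = 3 and the simplices of K are:

  0-simplices (8): [v_0], [v_1], [v_2], [v_3], [v_4], [v_5], [v_6], [v_7]
  1-simplices (18): (18 of them)
  2-simplices (14): (14 of them)
  3-simplices (4): [v_0,v_2,v_3,v_7], [v_0,v_3,v_5,v_7], [v_2,v_3,v_6,v_7], [v_3,v_5,v_6,v_7]

giving chain groups C_0 ≅ Z^8, C_1 ≅ Z^18, C_2 ≅ Z^14, C_3 ≅ Z^4.

∂_1: C_1 → C_0 sends each edge [p,q] (with p < q) to q − p. For instance
  ∂[v_0,v_4] = [v_4] − [v_0].
This gives a 8×18 integer matrix of rank 7; reducing to Smith normal form yields diagonal entries (1,1,1,1,1,1,1).

The boundary map ∂_2: C_2 → C_1 sends each 2-simplex [p,q,r] to [q,r] − [p,r] + [p,q]. For instance
  ∂[v_0,v_3,v_7] = [v_3,v_7] − [v_0,v_7] + [v_0,v_3],
  ∂[v_4,v_5,v_6] = [v_5,v_6] − [v_4,v_6] + [v_4,v_5].
The 18×14 boundary matrix has rank 10 and Smith normal form diag(1,1,1,1,1,1,1,1,1,1).

Boundary ∂_3: C_3 → C_2 sends each 3-simplex σ to the alternating sum Σ_i (−1)^i (σ with its i-th vertex removed). For instance
  ∂[v_2,v_3,v_6,v_7] = [v_3,v_6,v_7] − [v_2,v_6,v_7] + [v_2,v_3,v_7] − [v_2,v_3,v_6],
  ∂[v_0,v_2,v_3,v_7] = [v_2,v_3,v_7] − [v_0,v_3,v_7] + [v_0,v_2,v_7] − [v_0,v_2,v_3].
This gives a 14×4 integer matrix of rank 4; reducing to Smith normal form yields diagonal entries (1,1,1,1).

Computing H_k = (kernel of ∂_k) / (image of ∂_{k+1}):

  H_2: rank ker ∂_2 − rank ∂_3 = (14 − 10) − 4 = 0, and the invariant factors of ∂_3 are all 1, so H_2 ≅ 0.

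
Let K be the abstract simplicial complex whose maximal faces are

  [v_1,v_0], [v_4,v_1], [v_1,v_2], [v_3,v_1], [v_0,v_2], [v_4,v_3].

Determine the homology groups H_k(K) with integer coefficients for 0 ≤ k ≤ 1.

H_0 = Z,  H_1 = Z^2.

Order the vertices as v_0 < v_1 < v_2 < v_3 < v_4. Listing each simplex with vertices in this order, K has dimension 1 with simplices:

  0-simplices (5): [v_0], [v_1], [v_2], [v_3], [v_4]
  1-simplices (6): [v_0,v_1], [v_0,v_2], [v_1,v_2], [v_1,v_3], [v_1,v_4], [v_3,v_4]

so the chain groups are C_0 ≅ Z^5, C_1 ≅ Z^6.

Boundary ∂_1: C_1 → C_0 sends each edge [p,q] (with p < q) to q − p.
As a 5×6 matrix over Z this has rank 4, with invariant factors (1,1,1,1).

Reading off H_k = ker ∂_k / im ∂_{k+1}:

  H_0: rank C_0 − rank ∂_1 = 5 − 4 = 1, and the invariant factors of ∂_1 are all 1, so H_0 = Z.
  H_1: rank ker ∂_1 − rank ∂_2 = (6 − 4) − 0 = 2, and there is no ∂_2, so H_1 = Z^2.

As a check, the Euler characteristic is 5 − 6 = -1, which agrees with 1 − 2 = -1.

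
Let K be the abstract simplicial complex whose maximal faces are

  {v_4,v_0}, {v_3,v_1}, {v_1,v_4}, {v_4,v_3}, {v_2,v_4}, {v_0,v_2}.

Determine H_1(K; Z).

H_1 = Z^2.

Fix the vertex order v_0 < v_1 < v_2 < v_3 < v_4 and write every simplex with vertices in increasing order. Then dim K = 1 and the simplices of K are:

  0-simplices (5): [v_0], [v_1], [v_2], [v_3], [v_4]
  1-simplices (6): [v_0,v_2], [v_0,v_4], [v_1,v_3], [v_1,v_4], [v_2,v_4], [v_3,v_4]

Hence C_0 ≅ Z^5, C_1 ≅ Z^6.

Boundary ∂_1: C_1 → C_0 sends each edge [p,q] (with p < q) to q − p. For instance
  ∂[v_1,v_3] = [v_3] − [v_1].
As a 5×6 matrix over Z this has rank 4, with invariant factors (1,1,1,1).

Computing H_k = (kernel of ∂_k) / (image of ∂_{k+1}):

  H_1: rank ker ∂_1 − rank ∂_2 = (6 − 4) − 0 = 2, and there is no ∂_2, so H_1 ≅ Z^2.

(K is a triangulation of a wedge of 2 circles.)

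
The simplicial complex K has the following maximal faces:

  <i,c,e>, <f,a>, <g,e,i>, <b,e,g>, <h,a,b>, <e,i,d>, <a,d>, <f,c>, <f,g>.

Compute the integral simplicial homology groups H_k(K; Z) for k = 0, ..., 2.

H_0 ≅ Z,  H_1 ≅ Z^3,  H_2 = 0.

Order the vertices as a < b < c < d < e < f < g < h < i. Listing each simplex with vertices in this order, K has dimension 2 with simplices:

  0-simplices (9): a, b, c, d, e, f, g, h, i
  1-simplices (16): ab, ad, af, ah, be, bg, bh, ce, cf, ci, de, di, eg, ei, fg, gi
  2-simplices (5): abh, beg, cei, dei, egi

giving chain groups C_0 ≅ Z^9, C_1 ≅ Z^16, C_2 ≅ Z^5.

The boundary map ∂_1: C_1 → C_0 maps an edge to its endpoints' difference, ∂[p,q] = q − p. For instance
  ∂bh = h − b.
This gives a 9×16 integer matrix of rank 8; reducing to Smith normal form yields diagonal entries (1,1,1,1,1,1,1,1).

Boundary ∂_2: C_2 → C_1 maps a triangle to the signed sum of its edges. For instance
  ∂dei = ei − di + de,
  ∂abh = bh − ah + ab.
The 16×5 boundary matrix has rank 5 and Smith normal form diag(1,1,1,1,1).

From H_k ≅ ker(∂_k) / im(∂_{k+1}) we obtain:

  H_0: rank C_0 − rank ∂_1 = 9 − 8 = 1, and the invariant factors of ∂_1 are all 1, so H_0 ≅ Z.
  H_1: rank ker ∂_1 − rank ∂_2 = (16 − 8) − 5 = 3, and the invariant factors of ∂_2 are all 1, so H_1 ≅ Z^3.
  H_2: rank ker ∂_2 − rank ∂_3 = (5 − 5) − 0 = 0, and there is no ∂_3, so H_2 ≅ 0.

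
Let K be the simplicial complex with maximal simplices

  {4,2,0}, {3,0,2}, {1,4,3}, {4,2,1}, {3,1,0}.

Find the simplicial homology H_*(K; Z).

Order the vertices as 0 < 1 < 2 < 3 < 4. Listing each simplex with vertices in this order, K has dimension 2 with simplices:

  0-simplices (5): [0], [1], [2], [3], [4]
  1-simplices (10): [0,1], [0,2], [0,3], [0,4], [1,2], [1,3], [1,4], [2,3], [2,4], [3,4]
  2-simplices (5): [0,1,3], [0,2,3], [0,2,4], [1,2,4], [1,3,4]

so the chain groups are C_0 ≅ Z^5, C_1 ≅ Z^10, C_2 ≅ Z^5.

The boundary map ∂_1: C_1 → C_0 maps an edge to its endpoints' difference, ∂[p,q] = q − p. For instance
  ∂[3,4] = [4] − [3].
The resulting 5×10 matrix has rank 4, and its Smith normal form has invariant factors (1,1,1,1).

Boundary ∂_2: C_2 → C_1 acts by ∂[p,q,r] = [q,r] − [p,r] + [p,q]. For instance
  ∂[0,1,3] = [1,3] − [0,3] + [0,1],
  ∂[0,2,3] = [2,3] − [0,3] + [0,2].
The resulting 10×5 matrix has rank 5, and its Smith normal form has invariant factors (1,1,1,1,1).

Computing H_k = (kernel of ∂_k) / (image of ∂_{k+1}):

  H_0: rank C_0 − rank ∂_1 = 5 − 4 = 1, and the invariant factors of ∂_1 are all 1, so H_0 ≅ Z.
  H_1: rank ker ∂_1 − rank ∂_2 = (10 − 4) − 5 = 1, and the invariant factors of ∂_2 are all 1, so H_1 ≅ Z.
  H_2: rank ker ∂_2 − rank ∂_3 = (5 − 5) − 0 = 0, and there is no ∂_3, so H_2 ≅ 0.

(K is a triangulation of the Möbius band.)

H_0 ≅ Z,  H_1 ≅ Z,  H_2 = 0.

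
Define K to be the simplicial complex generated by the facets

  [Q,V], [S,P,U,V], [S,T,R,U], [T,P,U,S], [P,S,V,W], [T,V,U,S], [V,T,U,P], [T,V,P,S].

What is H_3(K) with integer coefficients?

H_3 ≅ Z.

Order the vertices as P < Q < R < S < T < U < V < W. Listing each simplex with vertices in this order, K has dimension 3 with simplices:

  0-simplices (8): P, Q, R, S, T, U, V, W
  1-simplices (17): PS, PT, PU, PV, PW, QV, RS, RT, RU, ST, SU, SV, SW, TU, TV, UV, VW
  2-simplices (16): PST, PSU, PSV, PSW, PTU, PTV, PUV, PVW, RST, RSU, RTU, STU, STV, SUV, SVW, TUV
  3-simplices (7): PSTU, PSTV, PSUV, PSVW, PTUV, RSTU, STUV

Hence C_0 ≅ Z^8, C_1 ≅ Z^17, C_2 ≅ Z^16, C_3 ≅ Z^7.

The boundary map ∂_1: C_1 → C_0 is given by ∂[p,q] = [q] − [p].
The resulting 8×17 matrix has rank 7, and its Smith normal form has invariant factors (1,1,1,1,1,1,1).

∂_2: C_2 → C_1 maps a triangle to the signed sum of its edges. For instance
  ∂PST = ST − PT + PS,
  ∂PTU = TU − PU + PT.
The resulting 17×16 matrix has rank 10, and its Smith normal form has invariant factors (1,1,1,1,1,1,1,1,1,1).

∂_3: C_3 → C_2 sends each 3-simplex σ to the alternating sum Σ_i (−1)^i (σ with its i-th vertex removed). For instance
  ∂PTUV = TUV − PUV + PTV − PTU,
  ∂PSTU = STU − PTU + PSU − PST.
As a 16×7 matrix over Z this has rank 6, with invariant factors (1,1,1,1,1,1).

Reading off H_k = ker ∂_k / im ∂_{k+1}:

  H_3: rank ker ∂_3 − rank ∂_4 = (7 − 6) − 0 = 1, and there is no ∂_4, so H_3 = Z.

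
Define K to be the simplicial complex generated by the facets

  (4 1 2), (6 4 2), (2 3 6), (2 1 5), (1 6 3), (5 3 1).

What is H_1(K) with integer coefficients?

H_1 ≅ Z.

We work with the vertex ordering 1 < 2 < 3 < 4 < 5 < 6. The simplices of K, each written with vertices in increasing order, are:

  0-simplices (6): [1], [2], [3], [4], [5], [6]
  1-simplices (12): [1,2], [1,3], [1,4], [1,5], [1,6], [2,3], [2,4], [2,5], [2,6], [3,5], [3,6], [4,6]
  2-simplices (6): [1,2,4], [1,2,5], [1,3,5], [1,3,6], [2,3,6], [2,4,6]

Hence C_0 ≅ Z^6, C_1 ≅ Z^12, C_2 ≅ Z^6.

Boundary ∂_1: C_1 → C_0 sends each edge [p,q] (with p < q) to q − p. For instance
  ∂[1,6] = [6] − [1].
This gives a 6×12 integer matrix of rank 5; reducing to Smith normal form yields diagonal entries (1,1,1,1,1).

∂_2: C_2 → C_1 acts by ∂[p,q,r] = [q,r] − [p,r] + [p,q]. For instance
  ∂[1,2,4] = [2,4] − [1,4] + [1,2],
  ∂[2,3,6] = [3,6] − [2,6] + [2,3].
The resulting 12×6 matrix has rank 6, and its Smith normal form has invariant factors (1,1,1,1,1,1).

From H_k ≅ ker(∂_k) / im(∂_{k+1}) we obtain:

  H_1: rank ker ∂_1 − rank ∂_2 = (12 − 5) − 6 = 1, and the invariant factors of ∂_2 are all 1, so H_1 = Z.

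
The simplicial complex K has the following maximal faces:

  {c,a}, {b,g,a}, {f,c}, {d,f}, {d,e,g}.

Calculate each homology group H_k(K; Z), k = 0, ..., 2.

Take the total order a < b < c < d < e < f < g on the vertex set. Then K (dimension 2) consists of the simplices:

  0-simplices (7): a, b, c, d, e, f, g
  1-simplices (9): ab, ac, ag, bg, cf, de, df, dg, eg
  2-simplices (2): abg, deg

so the chain groups are C_0 ≅ Z^7, C_1 ≅ Z^9, C_2 ≅ Z^2.

∂_1: C_1 → C_0 sends each edge [p,q] (with p < q) to q − p. For instance
  ∂ac = c − a.
As a 7×9 matrix over Z this has rank 6, with invariant factors (1,1,1,1,1,1).

∂_2: C_2 → C_1 maps a triangle to the signed sum of its edges. For instance
  ∂deg = eg − dg + de,
  ∂abg = bg − ag + ab.
This gives a 9×2 integer matrix of rank 2; reducing to Smith normal form yields diagonal entries (1,1).

From H_k ≅ ker(∂_k) / im(∂_{k+1}) we obtain:

  H_0: rank C_0 − rank ∂_1 = 7 − 6 = 1, and the invariant factors of ∂_1 are all 1, so H_0 ≅ Z.
  H_1: rank ker ∂_1 − rank ∂_2 = (9 − 6) − 2 = 1, and the invariant factors of ∂_2 are all 1, so H_1 ≅ Z.
  H_2: rank ker ∂_2 − rank ∂_3 = (2 − 2) − 0 = 0, and there is no ∂_3, so H_2 ≅ 0.

As a check, the Euler characteristic is 7 − 9 + 2 = 0, which agrees with 1 − 1 + 0 = 0.

H_0 = Z,  H_1 = Z,  H_2 = 0.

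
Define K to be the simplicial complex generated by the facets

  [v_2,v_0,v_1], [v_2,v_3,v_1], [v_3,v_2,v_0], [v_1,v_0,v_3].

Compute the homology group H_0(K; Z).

H_0 = Z.

We work with the vertex ordering v_0 < v_1 < v_2 < v_3. The simplices of K, each written with vertices in increasing order, are:

  0-simplices (4): [v_0], [v_1], [v_2], [v_3]
  1-simplices (6): [v_0,v_1], [v_0,v_2], [v_0,v_3], [v_1,v_2], [v_1,v_3], [v_2,v_3]
  2-simplices (4): [v_0,v_1,v_2], [v_0,v_1,v_3], [v_0,v_2,v_3], [v_1,v_2,v_3]

Hence C_0 ≅ Z^4, C_1 ≅ Z^6, C_2 ≅ Z^4.

∂_1: C_1 → C_0 sends each edge [p,q] (with p < q) to q − p. For instance
  ∂[v_1,v_3] = [v_3] − [v_1].
The resulting 4×6 matrix has rank 3, and its Smith normal form has invariant factors (1,1,1).

The boundary map ∂_2: C_2 → C_1 sends each 2-simplex [p,q,r] to [q,r] − [p,r] + [p,q]. For instance
  ∂[v_0,v_1,v_2] = [v_1,v_2] − [v_0,v_2] + [v_0,v_1],
  ∂[v_0,v_1,v_3] = [v_1,v_3] − [v_0,v_3] + [v_0,v_1].
The 6×4 boundary matrix has rank 3 and Smith normal form diag(1,1,1).

Now H_k = ker ∂_k / im ∂_{k+1}, so:

  H_0: rank C_0 − rank ∂_1 = 4 − 3 = 1, and the invariant factors of ∂_1 are all 1, so H_0 ≅ Z.

(K is a triangulation of the 2-sphere S^2.)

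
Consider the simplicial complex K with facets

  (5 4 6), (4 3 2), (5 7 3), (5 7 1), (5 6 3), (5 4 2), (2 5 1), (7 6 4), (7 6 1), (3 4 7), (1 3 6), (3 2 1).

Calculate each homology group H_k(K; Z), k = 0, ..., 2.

H_0 = Z,  H_1 = Z/2Z,  H_2 = 0.

Order the vertices as 1 < 2 < 3 < 4 < 5 < 6 < 7. Listing each simplex with vertices in this order, K has dimension 2 with simplices:

  0-simplices (7): [1], [2], [3], [4], [5], [6], [7]
  1-simplices (18): [1,2], [1,3], [1,5], [1,6], [1,7], [2,3], [2,4], [2,5], [3,4], [3,5], [3,6], [3,7], [4,5], [4,6], [4,7], [5,6], [5,7], [6,7]
  2-simplices (12): [1,2,3], [1,2,5], [1,3,6], [1,5,7], [1,6,7], [2,3,4], [2,4,5], [3,4,7], [3,5,6], [3,5,7], [4,5,6], [4,6,7]

so the chain groups are C_0 ≅ Z^7, C_1 ≅ Z^18, C_2 ≅ Z^12.

Boundary ∂_1: C_1 → C_0 is given by ∂[p,q] = [q] − [p].
As a 7×18 matrix over Z this has rank 6, with invariant factors (1,1,1,1,1,1).

∂_2: C_2 → C_1 acts by ∂[p,q,r] = [q,r] − [p,r] + [p,q]. For instance
  ∂[3,5,6] = [5,6] − [3,6] + [3,5],
  ∂[1,3,6] = [3,6] − [1,6] + [1,3].
This gives a 18×12 integer matrix of rank 12; reducing to Smith normal form yields diagonal entries (1,1,1,1,1,1,1,1,1,1,1,2).

Computing H_k = (kernel of ∂_k) / (image of ∂_{k+1}):

  H_0: rank C_0 − rank ∂_1 = 7 − 6 = 1, and the invariant factors of ∂_1 are all 1, so H_0 ≅ Z.
  H_1: rank ker ∂_1 − rank ∂_2 = (18 − 6) − 12 = 0, and ∂_2 has invariant factor 2 > 1, so H_1 ≅ Z/2Z.
  H_2: rank ker ∂_2 − rank ∂_3 = (12 − 12) − 0 = 0, and there is no ∂_3, so H_2 ≅ 0.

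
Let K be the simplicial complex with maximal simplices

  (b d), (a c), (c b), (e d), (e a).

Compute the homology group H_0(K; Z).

H_0 = Z.

Take the total order a < b < c < d < e on the vertex set. Then K (dimension 1) consists of the simplices:

  0-simplices (5): a, b, c, d, e
  1-simplices (5): ac, ae, bc, bd, de

Hence C_0 ≅ Z^5, C_1 ≅ Z^5.

Boundary ∂_1: C_1 → C_0 maps an edge to its endpoints' difference, ∂[p,q] = q − p.
As a 5×5 matrix over Z this has rank 4, with invariant factors (1,1,1,1).

Now H_k = ker ∂_k / im ∂_{k+1}, so:

  H_0: rank C_0 − rank ∂_1 = 5 − 4 = 1, and the invariant factors of ∂_1 are all 1, so H_0 = Z.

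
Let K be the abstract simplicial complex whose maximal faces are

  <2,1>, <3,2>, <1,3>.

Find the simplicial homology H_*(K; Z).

Fix the vertex order 1 < 2 < 3 and write every simplex with vertices in increasing order. Then dim K = 1 and the simplices of K are:

  0-simplices (3): [1], [2], [3]
  1-simplices (3): [1,2], [1,3], [2,3]

so the chain groups are C_0 ≅ Z^3, C_1 ≅ Z^3.

The boundary map ∂_1: C_1 → C_0 maps an edge to its endpoints' difference, ∂[p,q] = q − p.
The resulting 3×3 matrix has rank 2, and its Smith normal form has invariant factors (1,1).

Now H_k = ker ∂_k / im ∂_{k+1}, so:

  H_0: rank C_0 − rank ∂_1 = 3 − 2 = 1, and the invariant factors of ∂_1 are all 1, so H_0 ≅ Z.
  H_1: rank ker ∂_1 − rank ∂_2 = (3 − 2) − 0 = 1, and there is no ∂_2, so H_1 ≅ Z.

H_0 = Z,  H_1 = Z.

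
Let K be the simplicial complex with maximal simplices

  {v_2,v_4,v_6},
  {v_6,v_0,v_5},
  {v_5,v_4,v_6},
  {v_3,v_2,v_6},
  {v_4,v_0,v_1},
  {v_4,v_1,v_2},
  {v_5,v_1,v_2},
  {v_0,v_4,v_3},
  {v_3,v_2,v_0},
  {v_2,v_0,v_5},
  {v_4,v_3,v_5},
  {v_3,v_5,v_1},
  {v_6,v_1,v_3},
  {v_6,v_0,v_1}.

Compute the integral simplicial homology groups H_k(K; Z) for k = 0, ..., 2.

Order the vertices as v_0 < v_1 < v_2 < v_3 < v_4 < v_5 < v_6. Listing each simplex with vertices in this order, K has dimension 2 with simplices:

  0-simplices (7): [v_0], [v_1], [v_2], [v_3], [v_4], [v_5], [v_6]
  1-simplices (21): (21 of them)
  2-simplices (14): (14 of them)

Hence C_0 ≅ Z^7, C_1 ≅ Z^21, C_2 ≅ Z^14.

∂_1: C_1 → C_0 sends each edge [p,q] (with p < q) to q − p. For instance
  ∂[v_1,v_6] = [v_6] − [v_1].
As a 7×21 matrix over Z this has rank 6, with invariant factors (1,1,1,1,1,1).

The boundary map ∂_2: C_2 → C_1 maps a triangle to the signed sum of its edges. For instance
  ∂[v_0,v_3,v_4] = [v_3,v_4] − [v_0,v_4] + [v_0,v_3],
  ∂[v_0,v_2,v_3] = [v_2,v_3] − [v_0,v_3] + [v_0,v_2].
As a 21×14 matrix over Z this has rank 13, with invariant factors (1,1,1,1,1,1,1,1,1,1,1,1,1).

From H_k ≅ ker(∂_k) / im(∂_{k+1}) we obtain:

  H_0: rank C_0 − rank ∂_1 = 7 − 6 = 1, and the invariant factors of ∂_1 are all 1, so H_0 = Z.
  H_1: rank ker ∂_1 − rank ∂_2 = (21 − 6) − 13 = 2, and the invariant factors of ∂_2 are all 1, so H_1 = Z^2.
  H_2: rank ker ∂_2 − rank ∂_3 = (14 − 13) − 0 = 1, and there is no ∂_3, so H_2 = Z.

H_0 = Z,  H_1 = Z^2,  H_2 = Z.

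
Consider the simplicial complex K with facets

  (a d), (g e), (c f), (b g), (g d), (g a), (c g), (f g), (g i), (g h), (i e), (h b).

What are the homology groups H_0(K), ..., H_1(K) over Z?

H_0 ≅ Z,  H_1 ≅ Z^4.

We work with the vertex ordering a < b < c < d < e < f < g < h < i. The simplices of K, each written with vertices in increasing order, are:

  0-simplices (9): a, b, c, d, e, f, g, h, i
  1-simplices (12): ad, ag, bg, bh, cf, cg, dg, eg, ei, fg, gh, gi

giving chain groups C_0 ≅ Z^9, C_1 ≅ Z^12.

Boundary ∂_1: C_1 → C_0 maps an edge to its endpoints' difference, ∂[p,q] = q − p. For instance
  ∂fg = g − f.
The 9×12 boundary matrix has rank 8 and Smith normal form diag(1,1,1,1,1,1,1,1).

From H_k ≅ ker(∂_k) / im(∂_{k+1}) we obtain:

  H_0: rank C_0 − rank ∂_1 = 9 − 8 = 1, and the invariant factors of ∂_1 are all 1, so H_0 = Z.
  H_1: rank ker ∂_1 − rank ∂_2 = (12 − 8) − 0 = 4, and there is no ∂_2, so H_1 = Z^4.

(K is a triangulation of a wedge of 4 circles.)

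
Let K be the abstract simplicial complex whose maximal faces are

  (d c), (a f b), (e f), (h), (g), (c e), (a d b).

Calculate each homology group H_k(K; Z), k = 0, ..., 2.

H_0 ≅ Z^3,  H_1 ≅ Z,  H_2 = 0.

Order the vertices as a < b < c < d < e < f < g < h. Listing each simplex with vertices in this order, K has dimension 2 with simplices:

  0-simplices (8): a, b, c, d, e, f, g, h
  1-simplices (8): ab, ad, af, bd, bf, cd, ce, ef
  2-simplices (2): abd, abf

Hence C_0 ≅ Z^8, C_1 ≅ Z^8, C_2 ≅ Z^2.

∂_1: C_1 → C_0 is given by ∂[p,q] = [q] − [p]. For instance
  ∂ef = f − e.
This gives a 8×8 integer matrix of rank 5; reducing to Smith normal form yields diagonal entries (1,1,1,1,1).

The boundary map ∂_2: C_2 → C_1 sends each 2-simplex [p,q,r] to [q,r] − [p,r] + [p,q]. For instance
  ∂abd = bd − ad + ab,
  ∂abf = bf − af + ab.
As a 8×2 matrix over Z this has rank 2, with invariant factors (1,1).

Reading off H_k = ker ∂_k / im ∂_{k+1}:

  H_0: rank C_0 − rank ∂_1 = 8 − 5 = 3, and the invariant factors of ∂_1 are all 1, so H_0 = Z^3.
  H_1: rank ker ∂_1 − rank ∂_2 = (8 − 5) − 2 = 1, and the invariant factors of ∂_2 are all 1, so H_1 = Z.
  H_2: rank ker ∂_2 − rank ∂_3 = (2 − 2) − 0 = 0, and there is no ∂_3, so H_2 = 0.

As a check, the Euler characteristic is 8 − 8 + 2 = 2, which agrees with 3 − 1 + 0 = 2.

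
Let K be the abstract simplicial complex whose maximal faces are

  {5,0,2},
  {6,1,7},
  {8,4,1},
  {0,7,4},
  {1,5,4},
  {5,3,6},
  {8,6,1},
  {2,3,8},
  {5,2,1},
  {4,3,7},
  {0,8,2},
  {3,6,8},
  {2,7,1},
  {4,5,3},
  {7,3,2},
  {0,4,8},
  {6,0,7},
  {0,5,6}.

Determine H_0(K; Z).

We work with the vertex ordering 0 < 1 < 2 < 3 < 4 < 5 < 6 < 7 < 8. The simplices of K, each written with vertices in increasing order, are:

  0-simplices (9): [0], [1], [2], [3], [4], [5], [6], [7], [8]
  1-simplices (27): (27 of them)
  2-simplices (18): [0,2,5], [0,2,8], [0,4,7], [0,4,8], [0,5,6], [0,6,7], [1,2,5], [1,2,7], [1,4,5], [1,4,8], [1,6,7], [1,6,8], [2,3,7], [2,3,8], [3,4,5], [3,4,7], [3,5,6], [3,6,8]

Hence C_0 ≅ Z^9, C_1 ≅ Z^27, C_2 ≅ Z^18.

The boundary map ∂_1: C_1 → C_0 maps an edge to its endpoints' difference, ∂[p,q] = q − p. For instance
  ∂[1,4] = [4] − [1].
This gives a 9×27 integer matrix of rank 8; reducing to Smith normal form yields diagonal entries (1,1,1,1,1,1,1,1).

∂_2: C_2 → C_1 acts by ∂[p,q,r] = [q,r] − [p,r] + [p,q]. For instance
  ∂[3,4,7] = [4,7] − [3,7] + [3,4],
  ∂[1,2,5] = [2,5] − [1,5] + [1,2].
The 27×18 boundary matrix has rank 17 and Smith normal form diag(1,1,1,1,1,1,1,1,1,1,1,1,1,1,1,1,1).

Reading off H_k = ker ∂_k / im ∂_{k+1}:

  H_0: rank C_0 − rank ∂_1 = 9 − 8 = 1, and the invariant factors of ∂_1 are all 1, so H_0 ≅ Z.

H_0 = Z.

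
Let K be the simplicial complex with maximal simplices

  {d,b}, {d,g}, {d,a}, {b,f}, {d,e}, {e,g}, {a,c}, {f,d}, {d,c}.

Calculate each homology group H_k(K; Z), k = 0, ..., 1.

H_0 = Z,  H_1 = Z^3.

K has 7 vertices, 9 edges.
rank ∂_0 = 0, rank ∂_1 = 6 ⇒ b_0 = 7 − 0 − 6 = 1; all invariant factors of ∂_1 are 1 so no torsion. So H_0 = Z.
rank ∂_1 = 6, rank ∂_2 = 0 ⇒ b_1 = 9 − 6 − 0 = 3. So H_1 = Z^3.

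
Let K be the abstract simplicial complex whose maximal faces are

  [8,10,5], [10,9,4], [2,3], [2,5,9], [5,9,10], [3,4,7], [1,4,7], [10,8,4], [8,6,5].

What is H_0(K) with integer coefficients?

We work with the vertex ordering 1 < 2 < 3 < 4 < 5 < 6 < 7 < 8 < 9 < 10. The simplices of K, each written with vertices in increasing order, are:

  0-simplices (10): [1], [2], [3], [4], [5], [6], [7], [8], [9], [10]
  1-simplices (18): [1,4], [1,7], [2,3], [2,5], [2,9], [3,4], [3,7], [4,7], [4,8], [4,9], [4,10], [5,6], [5,8], [5,9], [5,10], [6,8], [8,10], [9,10]
  2-simplices (8): [1,4,7], [2,5,9], [3,4,7], [4,8,10], [4,9,10], [5,6,8], [5,8,10], [5,9,10]

giving chain groups C_0 ≅ Z^10, C_1 ≅ Z^18, C_2 ≅ Z^8.

The boundary map ∂_1: C_1 → C_0 is given by ∂[p,q] = [q] − [p]. For instance
  ∂[1,7] = [7] − [1].
The resulting 10×18 matrix has rank 9, and its Smith normal form has invariant factors (1,1,1,1,1,1,1,1,1).

The boundary map ∂_2: C_2 → C_1 maps a triangle to the signed sum of its edges. For instance
  ∂[1,4,7] = [4,7] − [1,7] + [1,4],
  ∂[5,6,8] = [6,8] − [5,8] + [5,6].
The 18×8 boundary matrix has rank 8 and Smith normal form diag(1,1,1,1,1,1,1,1).

Now H_k = ker ∂_k / im ∂_{k+1}, so:

  H_0: rank C_0 − rank ∂_1 = 10 − 9 = 1, and the invariant factors of ∂_1 are all 1, so H_0 = Z.

H_0 = Z.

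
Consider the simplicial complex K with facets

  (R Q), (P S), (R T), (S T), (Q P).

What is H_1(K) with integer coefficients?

Take the total order P < Q < R < S < T on the vertex set. Then K (dimension 1) consists of the simplices:

  0-simplices (5): P, Q, R, S, T
  1-simplices (5): PQ, PS, QR, RT, ST

giving chain groups C_0 ≅ Z^5, C_1 ≅ Z^5.

∂_1: C_1 → C_0 is given by ∂[p,q] = [q] − [p]. For instance
  ∂ST = T − S.
This gives a 5×5 integer matrix of rank 4; reducing to Smith normal form yields diagonal entries (1,1,1,1).

Now H_k = ker ∂_k / im ∂_{k+1}, so:

  H_1: rank ker ∂_1 − rank ∂_2 = (5 − 4) − 0 = 1, and there is no ∂_2, so H_1 ≅ Z.

H_1 = Z.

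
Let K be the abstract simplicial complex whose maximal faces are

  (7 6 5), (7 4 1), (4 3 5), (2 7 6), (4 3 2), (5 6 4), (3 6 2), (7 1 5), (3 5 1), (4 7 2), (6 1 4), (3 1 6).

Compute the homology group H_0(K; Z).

Fix the vertex order 1 < 2 < 3 < 4 < 5 < 6 < 7 and write every simplex with vertices in increasing order. Then dim K = 2 and the simplices of K are:

  0-simplices (7): [1], [2], [3], [4], [5], [6], [7]
  1-simplices (18): [1,3], [1,4], [1,5], [1,6], [1,7], [2,3], [2,4], [2,6], [2,7], [3,4], [3,5], [3,6], [4,5], [4,6], [4,7], [5,6], [5,7], [6,7]
  2-simplices (12): [1,3,5], [1,3,6], [1,4,6], [1,4,7], [1,5,7], [2,3,4], [2,3,6], [2,4,7], [2,6,7], [3,4,5], [4,5,6], [5,6,7]

giving chain groups C_0 ≅ Z^7, C_1 ≅ Z^18, C_2 ≅ Z^12.

∂_1: C_1 → C_0 sends each edge [p,q] (with p < q) to q − p. For instance
  ∂[5,6] = [6] − [5].
This gives a 7×18 integer matrix of rank 6; reducing to Smith normal form yields diagonal entries (1,1,1,1,1,1).

∂_2: C_2 → C_1 acts by ∂[p,q,r] = [q,r] − [p,r] + [p,q]. For instance
  ∂[2,6,7] = [6,7] − [2,7] + [2,6],
  ∂[4,5,6] = [5,6] − [4,6] + [4,5].
The resulting 18×12 matrix has rank 12, and its Smith normal form has invariant factors (1,1,1,1,1,1,1,1,1,1,1,2).

From H_k ≅ ker(∂_k) / im(∂_{k+1}) we obtain:

  H_0: rank C_0 − rank ∂_1 = 7 − 6 = 1, and the invariant factors of ∂_1 are all 1, so H_0 ≅ Z.

H_0 = Z.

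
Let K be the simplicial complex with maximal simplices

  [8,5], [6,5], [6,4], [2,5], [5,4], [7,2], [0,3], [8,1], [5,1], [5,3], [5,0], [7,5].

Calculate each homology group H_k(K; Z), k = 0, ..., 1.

H_0 = Z,  H_1 = Z^4.

Take the total order 0 < 1 < 2 < 3 < 4 < 5 < 6 < 7 < 8 on the vertex set. Then K (dimension 1) consists of the simplices:

  0-simplices (9): [0], [1], [2], [3], [4], [5], [6], [7], [8]
  1-simplices (12): [0,3], [0,5], [1,5], [1,8], [2,5], [2,7], [3,5], [4,5], [4,6], [5,6], [5,7], [5,8]

giving chain groups C_0 ≅ Z^9, C_1 ≅ Z^12.

The boundary map ∂_1: C_1 → C_0 is given by ∂[p,q] = [q] − [p]. For instance
  ∂[3,5] = [5] − [3].
The 9×12 boundary matrix has rank 8 and Smith normal form diag(1,1,1,1,1,1,1,1).

From H_k ≅ ker(∂_k) / im(∂_{k+1}) we obtain:

  H_0: rank C_0 − rank ∂_1 = 9 − 8 = 1, and the invariant factors of ∂_1 are all 1, so H_0 = Z.
  H_1: rank ker ∂_1 − rank ∂_2 = (12 − 8) − 0 = 4, and there is no ∂_2, so H_1 = Z^4.

As a check, the Euler characteristic is 9 − 12 = -3, which agrees with 1 − 4 = -3.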